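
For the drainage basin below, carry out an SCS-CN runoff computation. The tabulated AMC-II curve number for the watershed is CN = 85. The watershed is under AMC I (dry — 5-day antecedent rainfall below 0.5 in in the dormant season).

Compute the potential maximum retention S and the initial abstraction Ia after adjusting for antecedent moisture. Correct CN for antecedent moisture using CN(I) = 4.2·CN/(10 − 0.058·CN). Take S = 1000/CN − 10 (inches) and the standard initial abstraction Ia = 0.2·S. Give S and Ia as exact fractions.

S = 500/119 in ≈ 4.202 in; Ia = 100/119 in ≈ 0.840 in

Dry (AMC I): CN(I) = 4.2·85/(10 − 0.058·85) = 357/(507/100) = 11900/169 ≈ 70.414
S = 1000/(11900/169) − 10 = 500/119 in ≈ 4.202 in
Initial abstraction Ia = S/5 = (500/119)/5 = 100/119 ≈ 0.840 in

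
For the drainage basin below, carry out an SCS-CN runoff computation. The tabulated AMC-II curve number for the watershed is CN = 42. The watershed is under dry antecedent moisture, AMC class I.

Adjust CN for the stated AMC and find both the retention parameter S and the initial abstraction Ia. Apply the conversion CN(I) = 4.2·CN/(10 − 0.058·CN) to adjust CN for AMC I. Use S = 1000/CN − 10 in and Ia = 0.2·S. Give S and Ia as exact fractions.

S = 14500/441 in ≈ 32.880 in; Ia = 2900/441 in ≈ 6.576 in

CN(I) from CN(II)=42: (4.2·42)/(10 − 0.058·42) = 44100/1891 ≈ 23.321
S = 1000/(44100/1891) − 10 = 14500/441 in ≈ 32.880 in
Initial abstraction Ia = S/5 = (14500/441)/5 = 2900/441 ≈ 6.576 in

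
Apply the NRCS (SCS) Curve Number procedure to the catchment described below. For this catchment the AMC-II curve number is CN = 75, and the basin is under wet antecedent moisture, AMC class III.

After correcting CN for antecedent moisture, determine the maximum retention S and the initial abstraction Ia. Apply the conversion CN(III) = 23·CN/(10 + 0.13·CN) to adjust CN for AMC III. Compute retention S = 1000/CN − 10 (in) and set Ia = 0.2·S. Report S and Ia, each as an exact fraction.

S = 100/69 in ≈ 1.449 in; Ia = 20/69 in ≈ 0.290 in

Wet (AMC III): CN(III) = 23·75/(10 + 0.13·75) = 1725/(79/4) = 6900/79 ≈ 87.342
Retention S: 1000/CN − 10 with CN=87.342 → S = 100/69 ≈ 1.449 in
Initial abstraction Ia = S/5 = (100/69)/5 = 20/69 ≈ 0.290 in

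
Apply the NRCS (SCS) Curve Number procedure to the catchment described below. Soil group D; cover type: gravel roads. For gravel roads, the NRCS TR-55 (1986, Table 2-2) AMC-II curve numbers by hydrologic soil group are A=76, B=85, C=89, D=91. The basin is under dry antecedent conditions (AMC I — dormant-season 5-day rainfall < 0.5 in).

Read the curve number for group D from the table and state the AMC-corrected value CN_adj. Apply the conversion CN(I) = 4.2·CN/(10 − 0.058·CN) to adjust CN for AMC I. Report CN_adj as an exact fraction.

NRCS table: gravel roads, soil group D → CN(II) = 91
Adjust CN=91 to AMC I: 4.2·91/(10 − 0.058·91) → (1911/5) ÷ (2361/500) = 63700/787 ≈ 80.940

CN_adj = 63700/787 ≈ 80.940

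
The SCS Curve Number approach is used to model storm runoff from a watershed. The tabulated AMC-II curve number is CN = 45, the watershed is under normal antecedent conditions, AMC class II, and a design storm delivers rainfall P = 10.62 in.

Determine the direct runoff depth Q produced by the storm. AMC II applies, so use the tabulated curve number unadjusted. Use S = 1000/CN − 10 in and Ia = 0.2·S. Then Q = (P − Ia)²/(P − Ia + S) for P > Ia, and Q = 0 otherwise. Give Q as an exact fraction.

CN(II) = 45; AMC II needs no correction.
S = 1000/45 − 10 = 110/9 in ≈ 12.222 in
Initial abstraction Ia = S/5 = (110/9)/5 = 22/9 ≈ 2.444 in
Excess rainfall: 10.620 − 2.444 = 8.176 in; P > Ia so Q > 0
Runoff Q = (P−Ia)²/(P−Ia+S) = (8.176)²/(8.176+12.222) = 13535041/4130550 ≈ 3.277 in

Q = 13535041/4130550 in ≈ 3.277 in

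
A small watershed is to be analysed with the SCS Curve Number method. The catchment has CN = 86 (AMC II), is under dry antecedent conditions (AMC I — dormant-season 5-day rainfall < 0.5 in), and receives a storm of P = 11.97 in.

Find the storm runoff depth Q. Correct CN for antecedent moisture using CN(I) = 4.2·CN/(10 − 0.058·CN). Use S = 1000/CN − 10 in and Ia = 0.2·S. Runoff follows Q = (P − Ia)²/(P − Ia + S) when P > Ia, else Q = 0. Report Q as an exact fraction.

CN(I) from CN(II)=86: (4.2·86)/(10 − 0.058·86) = 12900/179 ≈ 72.067
S = 1000/(12900/179) − 10 = 500/129 in ≈ 3.876 in
Initial abstraction Ia = S/5 = (500/129)/5 = 100/129 ≈ 0.775 in
P − Ia = 11.970 − 0.775 = 144413/12900 ≈ 11.195 in (> 0, runoff occurs)
Q: (144413/12900)² ÷ (194413/12900) = 20855114569/2507927700 in (≈ 8.316 in)

Q = 20855114569/2507927700 in ≈ 8.316 in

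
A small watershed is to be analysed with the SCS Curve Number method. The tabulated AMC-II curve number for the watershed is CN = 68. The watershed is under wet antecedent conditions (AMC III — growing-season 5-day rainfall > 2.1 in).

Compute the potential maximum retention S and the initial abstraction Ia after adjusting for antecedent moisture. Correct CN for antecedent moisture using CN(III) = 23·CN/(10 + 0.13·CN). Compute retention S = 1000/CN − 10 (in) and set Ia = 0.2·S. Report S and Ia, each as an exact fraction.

S = 800/391 in ≈ 2.046 in; Ia = 160/391 in ≈ 0.409 in

Adjust CN=68 to AMC III: 23·68/(10 + 0.13·68) → 1564 ÷ (471/25) = 39100/471 ≈ 83.015
Retention S: 1000/CN − 10 with CN=83.015 → S = 800/391 ≈ 2.046 in
Initial abstraction Ia = S/5 = (800/391)/5 = 160/391 ≈ 0.409 in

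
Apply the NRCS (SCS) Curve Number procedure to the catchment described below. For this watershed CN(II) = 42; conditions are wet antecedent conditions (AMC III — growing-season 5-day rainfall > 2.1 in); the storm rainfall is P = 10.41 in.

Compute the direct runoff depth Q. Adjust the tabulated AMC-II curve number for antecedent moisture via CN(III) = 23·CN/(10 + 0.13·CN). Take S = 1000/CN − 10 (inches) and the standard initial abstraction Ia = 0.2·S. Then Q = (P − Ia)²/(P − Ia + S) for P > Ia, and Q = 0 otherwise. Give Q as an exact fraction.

Q = 197849708809/35490984900 in ≈ 5.575 in

CN(III) from CN(II)=42: (23·42)/(10 + 0.13·42) = 48300/773 ≈ 62.484
S = 1000/(48300/773) − 10 = 2900/483 in ≈ 6.004 in
Ia = 0.2S: 0.2·6.004 = 1.201 in (exactly 580/483)
P − Ia = 10.410 − 1.201 = 444803/48300 ≈ 9.209 in (> 0, runoff occurs)
Q: (444803/48300)² ÷ (734803/48300) = 197849708809/35490984900 in (≈ 5.575 in)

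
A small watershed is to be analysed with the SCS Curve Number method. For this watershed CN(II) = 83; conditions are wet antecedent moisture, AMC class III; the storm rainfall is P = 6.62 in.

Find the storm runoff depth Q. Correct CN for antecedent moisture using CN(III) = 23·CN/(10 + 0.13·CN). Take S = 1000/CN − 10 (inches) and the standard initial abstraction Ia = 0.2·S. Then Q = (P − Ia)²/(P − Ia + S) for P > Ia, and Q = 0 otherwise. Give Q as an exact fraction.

Q = 378076184641/66803450550 in ≈ 5.660 in

Adjust CN=83 to AMC III: 23·83/(10 + 0.13·83) → 1909 ÷ (2079/100) = 190900/2079 ≈ 91.823
Max retention: S = 1000/(190900/2079) − 10 = 1700/1909 in (≈ 0.891 in)
Initial abstraction Ia = S/5 = (1700/1909)/5 = 340/1909 ≈ 0.178 in
Since P=6.620 > Ia=0.178: effective rainfall P−Ia = 614879/95450 in
Q = (614879/95450)²/((614879/95450) + 1700/1909) = (378076184641/9110702500)/(699879/95450) = 378076184641/66803450550 in ≈ 5.660 in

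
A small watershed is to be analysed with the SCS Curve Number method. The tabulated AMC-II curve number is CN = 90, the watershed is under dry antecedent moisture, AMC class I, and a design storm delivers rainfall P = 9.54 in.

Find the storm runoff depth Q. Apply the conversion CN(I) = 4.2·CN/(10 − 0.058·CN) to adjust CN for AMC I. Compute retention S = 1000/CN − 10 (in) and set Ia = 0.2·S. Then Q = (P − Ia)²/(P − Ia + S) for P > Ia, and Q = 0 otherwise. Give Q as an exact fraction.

Q = 7251033409/1040945850 in ≈ 6.966 in

Adjust CN=90 to AMC I: 4.2·90/(10 − 0.058·90) → 378 ÷ (239/50) = 18900/239 ≈ 79.079
Max retention: S = 1000/(18900/239) − 10 = 500/189 in (≈ 2.646 in)
Ia = 0.2·(500/189) = 100/189 in ≈ 0.529 in
P − Ia = 9.540 − 0.529 = 85153/9450 ≈ 9.011 in (> 0, runoff occurs)
Q = (85153/9450)²/((85153/9450) + 500/189) = (7251033409/89302500)/(110153/9450) = 7251033409/1040945850 in ≈ 6.966 in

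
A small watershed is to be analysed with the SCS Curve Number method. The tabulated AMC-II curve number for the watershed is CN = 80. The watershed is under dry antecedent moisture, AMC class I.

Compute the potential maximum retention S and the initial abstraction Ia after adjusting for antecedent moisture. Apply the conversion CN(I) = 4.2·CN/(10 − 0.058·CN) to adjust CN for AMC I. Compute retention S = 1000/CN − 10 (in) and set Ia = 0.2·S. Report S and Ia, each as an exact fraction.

S = 125/21 in ≈ 5.952 in; Ia = 25/21 in ≈ 1.190 in

Adjust CN=80 to AMC I: 4.2·80/(10 − 0.058·80) → 336 ÷ (134/25) = 4200/67 ≈ 62.687
Max retention: S = 1000/(4200/67) − 10 = 125/21 in (≈ 5.952 in)
Ia = 0.2S: 0.2·5.952 = 1.190 in (exactly 25/21)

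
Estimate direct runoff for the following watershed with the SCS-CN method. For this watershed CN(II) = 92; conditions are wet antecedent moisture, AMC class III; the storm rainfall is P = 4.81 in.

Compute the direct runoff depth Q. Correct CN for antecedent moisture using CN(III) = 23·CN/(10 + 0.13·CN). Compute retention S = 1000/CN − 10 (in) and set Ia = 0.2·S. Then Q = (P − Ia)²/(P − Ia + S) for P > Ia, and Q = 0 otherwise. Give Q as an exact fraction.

CN(III) from CN(II)=92: (23·92)/(10 + 0.13·92) = 52900/549 ≈ 96.357
Retention S: 1000/CN − 10 with CN=96.357 → S = 200/529 ≈ 0.378 in
Ia = 0.2·(200/529) = 40/529 in ≈ 0.076 in
Excess rainfall: 4.810 − 0.076 = 4.734 in; P > Ia so Q > 0
Runoff Q = (P−Ia)²/(P−Ia+S) = (4.734)²/(4.734+0.378) = 62724701601/14306752100 ≈ 4.384 in

Q = 62724701601/14306752100 in ≈ 4.384 in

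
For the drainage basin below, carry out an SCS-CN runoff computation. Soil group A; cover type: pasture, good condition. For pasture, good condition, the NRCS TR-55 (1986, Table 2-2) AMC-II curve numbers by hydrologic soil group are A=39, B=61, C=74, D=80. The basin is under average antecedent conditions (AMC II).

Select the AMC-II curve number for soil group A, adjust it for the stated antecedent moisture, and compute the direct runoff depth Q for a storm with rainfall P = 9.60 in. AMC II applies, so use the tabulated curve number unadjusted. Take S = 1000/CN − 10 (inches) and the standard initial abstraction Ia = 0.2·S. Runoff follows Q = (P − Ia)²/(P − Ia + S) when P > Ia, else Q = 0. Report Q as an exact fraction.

Q = 398161/210210 in ≈ 1.894 in

NRCS table: pasture, good condition, soil group A → CN(II) = 39
CN(II) = 39; AMC II needs no correction.
Max retention: S = 1000/39 − 10 = 610/39 in (≈ 15.641 in)
Ia = 0.2·(610/39) = 122/39 in ≈ 3.128 in
P − Ia = 9.600 − 3.128 = 1262/195 ≈ 6.472 in (> 0, runoff occurs)
Q: (1262/195)² ÷ (4312/195) = 398161/210210 in (≈ 1.894 in)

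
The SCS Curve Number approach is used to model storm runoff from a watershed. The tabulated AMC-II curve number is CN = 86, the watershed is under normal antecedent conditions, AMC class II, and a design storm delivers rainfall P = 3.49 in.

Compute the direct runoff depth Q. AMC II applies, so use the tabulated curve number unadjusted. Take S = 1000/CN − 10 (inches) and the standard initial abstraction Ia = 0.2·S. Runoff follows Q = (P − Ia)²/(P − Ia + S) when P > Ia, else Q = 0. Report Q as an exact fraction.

AMC II — tabulated CN = 86 applies directly.
Max retention: S = 1000/86 − 10 = 70/43 in (≈ 1.628 in)
Ia = 0.2·(70/43) = 14/43 in ≈ 0.326 in
P − Ia = 3.490 − 0.326 = 13607/4300 ≈ 3.164 in (> 0, runoff occurs)
Q: (13607/4300)² ÷ (20607/4300) = 185150449/88610100 in (≈ 2.089 in)

Q = 185150449/88610100 in ≈ 2.089 in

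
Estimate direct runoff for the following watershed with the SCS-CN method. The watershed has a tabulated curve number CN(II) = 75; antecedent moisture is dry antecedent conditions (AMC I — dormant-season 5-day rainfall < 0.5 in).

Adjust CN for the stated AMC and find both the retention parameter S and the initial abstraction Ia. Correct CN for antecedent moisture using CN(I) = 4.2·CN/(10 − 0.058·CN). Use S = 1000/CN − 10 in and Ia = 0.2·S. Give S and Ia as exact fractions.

CN(I) from CN(II)=75: (4.2·75)/(10 − 0.058·75) = 6300/113 ≈ 55.752
S = 1000/(6300/113) − 10 = 500/63 in ≈ 7.937 in
Initial abstraction Ia = S/5 = (500/63)/5 = 100/63 ≈ 1.587 in

S = 500/63 in ≈ 7.937 in; Ia = 100/63 in ≈ 1.587 in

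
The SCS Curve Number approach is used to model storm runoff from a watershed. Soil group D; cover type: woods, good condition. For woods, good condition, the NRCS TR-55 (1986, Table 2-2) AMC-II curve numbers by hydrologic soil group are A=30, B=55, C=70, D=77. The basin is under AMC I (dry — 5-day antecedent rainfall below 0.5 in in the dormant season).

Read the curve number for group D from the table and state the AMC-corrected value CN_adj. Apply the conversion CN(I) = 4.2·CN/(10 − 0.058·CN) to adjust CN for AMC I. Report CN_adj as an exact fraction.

CN_adj = 161700/2767 ≈ 58.439

NRCS table: woods, good condition, soil group D → CN(II) = 77
Adjust CN=77 to AMC I: 4.2·77/(10 − 0.058·77) → (1617/5) ÷ (2767/500) = 161700/2767 ≈ 58.439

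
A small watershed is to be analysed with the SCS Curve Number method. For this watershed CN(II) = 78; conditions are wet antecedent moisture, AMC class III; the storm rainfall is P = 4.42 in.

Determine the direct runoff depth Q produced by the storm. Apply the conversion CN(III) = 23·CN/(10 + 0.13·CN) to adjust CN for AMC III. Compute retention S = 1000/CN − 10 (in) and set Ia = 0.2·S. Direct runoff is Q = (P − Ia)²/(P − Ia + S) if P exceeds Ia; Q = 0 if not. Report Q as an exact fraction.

CN(III) from CN(II)=78: (23·78)/(10 + 0.13·78) = 89700/1007 ≈ 89.076
Max retention: S = 1000/(89700/1007) − 10 = 1100/897 in (≈ 1.226 in)
Initial abstraction Ia = S/5 = (1100/897)/5 = 220/897 ≈ 0.245 in
P − Ia = 4.420 − 0.245 = 187237/44850 ≈ 4.175 in (> 0, runoff occurs)
Q: (187237/44850)² ÷ (242237/44850) = 35057694169/10864329450 in (≈ 3.227 in)

Q = 35057694169/10864329450 in ≈ 3.227 in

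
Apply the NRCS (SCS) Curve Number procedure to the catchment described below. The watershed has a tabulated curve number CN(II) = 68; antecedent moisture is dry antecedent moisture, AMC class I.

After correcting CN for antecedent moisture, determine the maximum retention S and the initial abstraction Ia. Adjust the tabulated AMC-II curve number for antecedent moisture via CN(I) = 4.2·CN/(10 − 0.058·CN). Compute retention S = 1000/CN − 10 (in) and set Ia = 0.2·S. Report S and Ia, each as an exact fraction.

S = 4000/357 in ≈ 11.204 in; Ia = 800/357 in ≈ 2.241 in

CN(I) from CN(II)=68: (4.2·68)/(10 − 0.058·68) = 35700/757 ≈ 47.160
Max retention: S = 1000/(35700/757) − 10 = 4000/357 in (≈ 11.204 in)
Ia = 0.2S: 0.2·11.204 = 2.241 in (exactly 800/357)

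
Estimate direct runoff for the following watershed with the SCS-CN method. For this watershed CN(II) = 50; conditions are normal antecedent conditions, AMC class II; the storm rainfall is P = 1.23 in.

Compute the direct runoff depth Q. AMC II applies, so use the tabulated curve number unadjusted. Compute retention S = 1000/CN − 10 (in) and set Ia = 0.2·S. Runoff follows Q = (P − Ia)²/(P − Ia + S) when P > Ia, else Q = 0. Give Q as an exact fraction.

Average conditions: CN = 50 (no AMC adjustment).
Max retention: S = 1000/50 − 10 = 10 in (≈ 10.000 in)
Ia = 0.2S: 0.2·10.000 = 2.000 in (exactly 2)
P = 1.230 ≤ Ia = 2.000 in: entire storm abstracted, Q = 0.

Q = 0 in ≈ 0.000 in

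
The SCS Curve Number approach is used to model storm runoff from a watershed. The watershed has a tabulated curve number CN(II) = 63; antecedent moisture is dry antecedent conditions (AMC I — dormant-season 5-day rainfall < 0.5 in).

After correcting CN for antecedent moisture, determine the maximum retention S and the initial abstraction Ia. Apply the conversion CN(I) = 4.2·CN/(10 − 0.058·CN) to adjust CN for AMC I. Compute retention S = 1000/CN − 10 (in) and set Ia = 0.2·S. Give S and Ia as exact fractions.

CN(I) from CN(II)=63: (4.2·63)/(10 − 0.058·63) = 132300/3173 ≈ 41.696
S = 1000/(132300/3173) − 10 = 18500/1323 in ≈ 13.983 in
Ia = 0.2S: 0.2·13.983 = 2.797 in (exactly 3700/1323)

S = 18500/1323 in ≈ 13.983 in; Ia = 3700/1323 in ≈ 2.797 in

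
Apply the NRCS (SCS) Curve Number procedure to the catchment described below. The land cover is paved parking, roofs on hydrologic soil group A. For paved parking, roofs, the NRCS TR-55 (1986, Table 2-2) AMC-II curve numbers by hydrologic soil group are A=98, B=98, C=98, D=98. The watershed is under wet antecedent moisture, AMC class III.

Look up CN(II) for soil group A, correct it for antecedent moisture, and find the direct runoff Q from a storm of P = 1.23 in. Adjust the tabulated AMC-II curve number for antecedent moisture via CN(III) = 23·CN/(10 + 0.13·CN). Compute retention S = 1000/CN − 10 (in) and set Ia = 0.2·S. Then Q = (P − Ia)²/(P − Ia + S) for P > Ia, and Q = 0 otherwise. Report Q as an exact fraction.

Q = 18665297641/16524186700 in ≈ 1.130 in

NRCS table: paved parking, roofs, soil group A → CN(II) = 98
CN(III) from CN(II)=98: (23·98)/(10 + 0.13·98) = 112700/1137 ≈ 99.120
Retention S: 1000/CN − 10 with CN=99.120 → S = 100/1127 ≈ 0.089 in
Ia = 0.2S: 0.2·0.089 = 0.018 in (exactly 20/1127)
Excess rainfall: 1.230 − 0.018 = 1.212 in; P > Ia so Q > 0
Runoff Q = (P−Ia)²/(P−Ia+S) = (1.212)²/(1.212+0.089) = 18665297641/16524186700 ≈ 1.130 in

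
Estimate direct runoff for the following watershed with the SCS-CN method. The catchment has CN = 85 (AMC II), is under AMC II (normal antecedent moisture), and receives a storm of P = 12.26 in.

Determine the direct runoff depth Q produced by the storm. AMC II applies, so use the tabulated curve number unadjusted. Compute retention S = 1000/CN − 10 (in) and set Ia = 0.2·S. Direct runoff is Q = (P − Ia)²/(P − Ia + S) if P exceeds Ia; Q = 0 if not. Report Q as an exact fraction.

Q = 102434641/9877850 in ≈ 10.370 in

Average conditions: CN = 85 (no AMC adjustment).
Max retention: S = 1000/85 − 10 = 30/17 in (≈ 1.765 in)
Initial abstraction Ia = S/5 = (30/17)/5 = 6/17 ≈ 0.353 in
Since P=12.260 > Ia=0.353: effective rainfall P−Ia = 10121/850 in
Q = (10121/850)²/((10121/850) + 30/17) = (102434641/722500)/(11621/850) = 102434641/9877850 in ≈ 10.370 in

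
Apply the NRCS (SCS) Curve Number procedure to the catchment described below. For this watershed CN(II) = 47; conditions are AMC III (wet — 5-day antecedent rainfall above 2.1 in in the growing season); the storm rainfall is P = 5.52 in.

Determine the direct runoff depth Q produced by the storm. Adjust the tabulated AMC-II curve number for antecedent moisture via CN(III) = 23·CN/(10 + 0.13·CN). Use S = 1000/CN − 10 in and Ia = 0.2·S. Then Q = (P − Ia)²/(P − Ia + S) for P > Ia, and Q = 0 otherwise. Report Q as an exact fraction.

Wet (AMC III): CN(III) = 23·47/(10 + 0.13·47) = 1081/(1611/100) = 108100/1611 ≈ 67.101
Retention S: 1000/CN − 10 with CN=67.101 → S = 5300/1081 ≈ 4.903 in
Ia = 0.2S: 0.2·4.903 = 0.981 in (exactly 1060/1081)
P − Ia = 5.520 − 0.981 = 122678/27025 ≈ 4.539 in (> 0, runoff occurs)
Q: (122678/27025)² ÷ (255178/27025) = 7524945842/3448092725 in (≈ 2.182 in)

Q = 7524945842/3448092725 in ≈ 2.182 in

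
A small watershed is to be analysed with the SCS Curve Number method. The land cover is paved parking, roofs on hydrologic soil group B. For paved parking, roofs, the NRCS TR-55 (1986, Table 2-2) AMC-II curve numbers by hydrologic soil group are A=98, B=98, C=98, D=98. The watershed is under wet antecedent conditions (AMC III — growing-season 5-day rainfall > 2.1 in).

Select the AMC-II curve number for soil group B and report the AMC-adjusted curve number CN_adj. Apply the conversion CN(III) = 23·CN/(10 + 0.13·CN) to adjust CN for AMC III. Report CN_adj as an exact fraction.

CN_adj = 112700/1137 ≈ 99.120

NRCS table: paved parking, roofs, soil group B → CN(II) = 98
Wet (AMC III): CN(III) = 23·98/(10 + 0.13·98) = 2254/(1137/50) = 112700/1137 ≈ 99.120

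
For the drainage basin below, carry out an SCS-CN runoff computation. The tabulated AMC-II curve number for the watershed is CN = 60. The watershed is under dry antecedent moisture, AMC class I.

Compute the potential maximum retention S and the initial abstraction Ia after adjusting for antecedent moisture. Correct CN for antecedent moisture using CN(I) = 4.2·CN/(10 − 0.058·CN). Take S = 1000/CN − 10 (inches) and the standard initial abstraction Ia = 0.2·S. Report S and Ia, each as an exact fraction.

Adjust CN=60 to AMC I: 4.2·60/(10 − 0.058·60) → 252 ÷ (163/25) = 6300/163 ≈ 38.650
S = 1000/(6300/163) − 10 = 1000/63 in ≈ 15.873 in
Ia = 0.2S: 0.2·15.873 = 3.175 in (exactly 200/63)

S = 1000/63 in ≈ 15.873 in; Ia = 200/63 in ≈ 3.175 in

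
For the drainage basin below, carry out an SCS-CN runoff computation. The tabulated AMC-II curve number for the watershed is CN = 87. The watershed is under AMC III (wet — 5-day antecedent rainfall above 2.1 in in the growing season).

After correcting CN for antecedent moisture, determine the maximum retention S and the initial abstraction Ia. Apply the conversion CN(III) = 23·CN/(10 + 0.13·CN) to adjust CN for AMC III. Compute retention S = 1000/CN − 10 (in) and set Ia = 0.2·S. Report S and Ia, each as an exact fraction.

Adjust CN=87 to AMC III: 23·87/(10 + 0.13·87) → 2001 ÷ (2131/100) = 200100/2131 ≈ 93.900
Retention S: 1000/CN − 10 with CN=93.900 → S = 1300/2001 ≈ 0.650 in
Ia = 0.2S: 0.2·0.650 = 0.130 in (exactly 260/2001)

S = 1300/2001 in ≈ 0.650 in; Ia = 260/2001 in ≈ 0.130 in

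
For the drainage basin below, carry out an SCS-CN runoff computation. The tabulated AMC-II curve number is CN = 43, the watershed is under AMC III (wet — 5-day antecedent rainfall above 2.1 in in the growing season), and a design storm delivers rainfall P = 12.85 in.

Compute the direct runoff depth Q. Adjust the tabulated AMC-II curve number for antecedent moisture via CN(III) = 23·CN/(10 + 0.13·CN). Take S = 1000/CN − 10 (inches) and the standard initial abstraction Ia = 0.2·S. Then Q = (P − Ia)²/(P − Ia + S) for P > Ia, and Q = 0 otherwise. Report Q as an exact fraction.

Adjust CN=43 to AMC III: 23·43/(10 + 0.13·43) → 989 ÷ (1559/100) = 98900/1559 ≈ 63.438
S = 1000/(98900/1559) − 10 = 5700/989 in ≈ 5.763 in
Ia = 0.2·(5700/989) = 1140/989 in ≈ 1.153 in
Since P=12.850 > Ia=1.153: effective rainfall P−Ia = 231373/19780 in
Q: (231373/19780)² ÷ (345373/19780) = 53533465129/6831477940 in (≈ 7.836 in)

Q = 53533465129/6831477940 in ≈ 7.836 in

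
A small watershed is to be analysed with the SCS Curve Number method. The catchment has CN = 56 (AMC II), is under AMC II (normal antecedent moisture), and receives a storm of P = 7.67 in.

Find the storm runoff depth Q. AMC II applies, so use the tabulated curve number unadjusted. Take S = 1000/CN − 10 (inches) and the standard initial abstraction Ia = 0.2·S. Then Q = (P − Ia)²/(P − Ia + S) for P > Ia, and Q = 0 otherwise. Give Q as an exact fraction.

AMC II — tabulated CN = 56 applies directly.
S = 1000/56 − 10 = 55/7 in ≈ 7.857 in
Ia = 0.2·(55/7) = 11/7 in ≈ 1.571 in
Excess rainfall: 7.670 − 1.571 = 6.099 in; P > Ia so Q > 0
Q: (4269/700)² ÷ (9769/700) = 18224361/6838300 in (≈ 2.665 in)

Q = 18224361/6838300 in ≈ 2.665 in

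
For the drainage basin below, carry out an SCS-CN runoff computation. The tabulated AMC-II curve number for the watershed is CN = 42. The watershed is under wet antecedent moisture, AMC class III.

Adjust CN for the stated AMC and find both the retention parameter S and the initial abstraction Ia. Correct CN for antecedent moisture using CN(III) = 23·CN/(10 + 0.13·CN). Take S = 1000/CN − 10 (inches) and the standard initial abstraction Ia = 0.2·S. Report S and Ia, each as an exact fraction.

Adjust CN=42 to AMC III: 23·42/(10 + 0.13·42) → 966 ÷ (773/50) = 48300/773 ≈ 62.484
Max retention: S = 1000/(48300/773) − 10 = 2900/483 in (≈ 6.004 in)
Ia = 0.2S: 0.2·6.004 = 1.201 in (exactly 580/483)

S = 2900/483 in ≈ 6.004 in; Ia = 580/483 in ≈ 1.201 in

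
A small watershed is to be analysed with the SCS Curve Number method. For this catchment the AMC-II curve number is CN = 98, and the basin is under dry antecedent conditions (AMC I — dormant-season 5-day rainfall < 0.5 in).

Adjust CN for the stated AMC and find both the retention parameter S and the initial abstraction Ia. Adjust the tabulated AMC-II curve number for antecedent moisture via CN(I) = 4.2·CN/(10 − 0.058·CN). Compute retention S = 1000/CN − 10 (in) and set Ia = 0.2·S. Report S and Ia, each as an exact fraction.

S = 500/1029 in ≈ 0.486 in; Ia = 100/1029 in ≈ 0.097 in

CN(I) from CN(II)=98: (4.2·98)/(10 − 0.058·98) = 102900/1079 ≈ 95.366
Retention S: 1000/CN − 10 with CN=95.366 → S = 500/1029 ≈ 0.486 in
Ia = 0.2S: 0.2·0.486 = 0.097 in (exactly 100/1029)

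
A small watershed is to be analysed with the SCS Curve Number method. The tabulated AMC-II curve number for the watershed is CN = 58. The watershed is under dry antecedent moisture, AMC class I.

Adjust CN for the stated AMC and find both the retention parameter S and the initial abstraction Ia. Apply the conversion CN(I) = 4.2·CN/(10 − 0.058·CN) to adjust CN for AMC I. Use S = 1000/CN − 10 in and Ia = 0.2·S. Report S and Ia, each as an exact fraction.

Dry (AMC I): CN(I) = 4.2·58/(10 − 0.058·58) = (1218/5)/(1659/250) = 2900/79 ≈ 36.709
S = 1000/(2900/79) − 10 = 500/29 in ≈ 17.241 in
Ia = 0.2S: 0.2·17.241 = 3.448 in (exactly 100/29)

S = 500/29 in ≈ 17.241 in; Ia = 100/29 in ≈ 3.448 in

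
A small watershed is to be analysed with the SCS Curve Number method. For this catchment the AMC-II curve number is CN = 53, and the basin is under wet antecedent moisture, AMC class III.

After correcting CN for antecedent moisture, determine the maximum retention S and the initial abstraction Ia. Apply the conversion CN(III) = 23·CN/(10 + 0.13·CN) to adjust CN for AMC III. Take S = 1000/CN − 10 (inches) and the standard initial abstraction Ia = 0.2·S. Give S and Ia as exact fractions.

Wet (AMC III): CN(III) = 23·53/(10 + 0.13·53) = 1219/(1689/100) = 121900/1689 ≈ 72.173
S = 1000/(121900/1689) − 10 = 4700/1219 in ≈ 3.856 in
Initial abstraction Ia = S/5 = (4700/1219)/5 = 940/1219 ≈ 0.771 in

S = 4700/1219 in ≈ 3.856 in; Ia = 940/1219 in ≈ 0.771 in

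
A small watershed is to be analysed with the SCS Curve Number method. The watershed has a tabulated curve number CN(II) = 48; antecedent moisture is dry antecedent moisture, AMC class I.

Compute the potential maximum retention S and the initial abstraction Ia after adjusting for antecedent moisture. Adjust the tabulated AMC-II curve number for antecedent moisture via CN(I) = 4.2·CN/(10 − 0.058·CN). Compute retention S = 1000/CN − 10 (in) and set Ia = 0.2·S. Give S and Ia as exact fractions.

S = 1625/63 in ≈ 25.794 in; Ia = 325/63 in ≈ 5.159 in

Adjust CN=48 to AMC I: 4.2·48/(10 − 0.058·48) → (1008/5) ÷ (902/125) = 12600/451 ≈ 27.938
Max retention: S = 1000/(12600/451) − 10 = 1625/63 in (≈ 25.794 in)
Ia = 0.2·(1625/63) = 325/63 in ≈ 5.159 in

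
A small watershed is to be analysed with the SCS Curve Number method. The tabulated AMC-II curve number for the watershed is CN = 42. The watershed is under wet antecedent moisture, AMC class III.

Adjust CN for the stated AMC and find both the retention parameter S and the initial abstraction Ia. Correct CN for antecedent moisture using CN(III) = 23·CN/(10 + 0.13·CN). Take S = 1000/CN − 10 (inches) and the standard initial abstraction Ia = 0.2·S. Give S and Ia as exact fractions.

S = 2900/483 in ≈ 6.004 in; Ia = 580/483 in ≈ 1.201 in

Adjust CN=42 to AMC III: 23·42/(10 + 0.13·42) → 966 ÷ (773/50) = 48300/773 ≈ 62.484
S = 1000/(48300/773) − 10 = 2900/483 in ≈ 6.004 in
Ia = 0.2·(2900/483) = 580/483 in ≈ 1.201 in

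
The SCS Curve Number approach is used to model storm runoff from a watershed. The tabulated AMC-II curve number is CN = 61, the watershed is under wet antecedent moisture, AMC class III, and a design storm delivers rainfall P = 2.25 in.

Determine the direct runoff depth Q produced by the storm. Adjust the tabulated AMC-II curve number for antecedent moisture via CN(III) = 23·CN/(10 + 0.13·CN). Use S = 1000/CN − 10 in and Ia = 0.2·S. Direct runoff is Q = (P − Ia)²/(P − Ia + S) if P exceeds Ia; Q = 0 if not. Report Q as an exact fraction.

Q = 30127683/46966828 in ≈ 0.641 in

Adjust CN=61 to AMC III: 23·61/(10 + 0.13·61) → 1403 ÷ (1793/100) = 140300/1793 ≈ 78.249
S = 1000/(140300/1793) − 10 = 3900/1403 in ≈ 2.780 in
Ia = 0.2S: 0.2·2.780 = 0.556 in (exactly 780/1403)
P − Ia = 2.250 − 0.556 = 9507/5612 ≈ 1.694 in (> 0, runoff occurs)
Runoff Q = (P−Ia)²/(P−Ia+S) = (1.694)²/(1.694+2.780) = 30127683/46966828 ≈ 0.641 in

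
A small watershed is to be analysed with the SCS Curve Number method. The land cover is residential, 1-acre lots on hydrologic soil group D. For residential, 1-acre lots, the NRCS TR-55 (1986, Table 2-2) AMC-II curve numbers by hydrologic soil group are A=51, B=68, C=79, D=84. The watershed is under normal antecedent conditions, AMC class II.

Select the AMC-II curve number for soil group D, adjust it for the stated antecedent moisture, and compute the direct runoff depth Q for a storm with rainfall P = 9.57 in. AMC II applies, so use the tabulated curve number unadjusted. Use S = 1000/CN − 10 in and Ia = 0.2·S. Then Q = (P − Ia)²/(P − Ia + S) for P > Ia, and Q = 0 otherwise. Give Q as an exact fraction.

Q = 372374209/48923700 in ≈ 7.611 in

NRCS table: residential, 1-acre lots, soil group D → CN(II) = 84
CN(II) = 84; AMC II needs no correction.
Retention S: 1000/CN − 10 with CN=84.000 → S = 40/21 ≈ 1.905 in
Initial abstraction Ia = S/5 = (40/21)/5 = 8/21 ≈ 0.381 in
P − Ia = 9.570 − 0.381 = 19297/2100 ≈ 9.189 in (> 0, runoff occurs)
Q = (19297/2100)²/((19297/2100) + 40/21) = (372374209/4410000)/(23297/2100) = 372374209/48923700 in ≈ 7.611 in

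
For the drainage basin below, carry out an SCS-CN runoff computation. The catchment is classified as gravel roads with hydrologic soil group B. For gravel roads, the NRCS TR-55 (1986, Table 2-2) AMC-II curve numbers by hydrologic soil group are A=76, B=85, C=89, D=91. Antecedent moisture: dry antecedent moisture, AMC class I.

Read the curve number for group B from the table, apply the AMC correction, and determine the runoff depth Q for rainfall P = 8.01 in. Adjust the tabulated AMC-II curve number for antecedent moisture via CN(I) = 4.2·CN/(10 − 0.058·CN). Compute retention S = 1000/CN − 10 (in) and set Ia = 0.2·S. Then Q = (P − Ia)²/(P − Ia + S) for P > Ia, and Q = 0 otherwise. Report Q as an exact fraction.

Q = 7279331761/1610296100 in ≈ 4.520 in

NRCS table: gravel roads, soil group B → CN(II) = 85
Adjust CN=85 to AMC I: 4.2·85/(10 − 0.058·85) → 357 ÷ (507/100) = 11900/169 ≈ 70.414
S = 1000/(11900/169) − 10 = 500/119 in ≈ 4.202 in
Initial abstraction Ia = S/5 = (500/119)/5 = 100/119 ≈ 0.840 in
P − Ia = 8.010 − 0.840 = 85319/11900 ≈ 7.170 in (> 0, runoff occurs)
Q = (85319/11900)²/((85319/11900) + 500/119) = (7279331761/141610000)/(135319/11900) = 7279331761/1610296100 in ≈ 4.520 in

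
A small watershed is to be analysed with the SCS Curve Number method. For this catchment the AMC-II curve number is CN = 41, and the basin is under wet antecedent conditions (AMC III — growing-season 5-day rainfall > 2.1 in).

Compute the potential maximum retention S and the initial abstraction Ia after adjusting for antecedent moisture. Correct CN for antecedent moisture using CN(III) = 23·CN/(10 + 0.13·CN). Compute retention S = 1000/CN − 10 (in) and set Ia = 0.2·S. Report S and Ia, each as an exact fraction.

CN(III) from CN(II)=41: (23·41)/(10 + 0.13·41) = 94300/1533 ≈ 61.513
Max retention: S = 1000/(94300/1533) − 10 = 5900/943 in (≈ 6.257 in)
Ia = 0.2S: 0.2·6.257 = 1.251 in (exactly 1180/943)

S = 5900/943 in ≈ 6.257 in; Ia = 1180/943 in ≈ 1.251 in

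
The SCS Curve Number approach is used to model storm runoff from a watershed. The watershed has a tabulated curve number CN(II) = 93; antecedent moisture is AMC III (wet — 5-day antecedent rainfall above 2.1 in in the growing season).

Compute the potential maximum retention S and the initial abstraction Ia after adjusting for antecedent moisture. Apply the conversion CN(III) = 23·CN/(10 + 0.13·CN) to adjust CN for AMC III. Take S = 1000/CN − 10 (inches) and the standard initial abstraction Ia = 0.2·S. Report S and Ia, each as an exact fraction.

S = 700/2139 in ≈ 0.327 in; Ia = 140/2139 in ≈ 0.065 in

Wet (AMC III): CN(III) = 23·93/(10 + 0.13·93) = 2139/(2209/100) = 213900/2209 ≈ 96.831
Retention S: 1000/CN − 10 with CN=96.831 → S = 700/2139 ≈ 0.327 in
Ia = 0.2S: 0.2·0.327 = 0.065 in (exactly 140/2139)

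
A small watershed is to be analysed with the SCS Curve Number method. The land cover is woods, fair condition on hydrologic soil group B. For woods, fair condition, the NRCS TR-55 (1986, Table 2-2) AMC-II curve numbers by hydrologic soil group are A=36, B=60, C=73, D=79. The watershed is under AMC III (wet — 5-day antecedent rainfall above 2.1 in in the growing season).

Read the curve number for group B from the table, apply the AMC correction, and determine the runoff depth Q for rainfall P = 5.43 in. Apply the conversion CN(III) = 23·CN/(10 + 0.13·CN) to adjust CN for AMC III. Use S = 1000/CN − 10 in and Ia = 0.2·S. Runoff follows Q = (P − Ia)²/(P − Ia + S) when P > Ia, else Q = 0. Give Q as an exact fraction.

NRCS table: woods, fair condition, soil group B → CN(II) = 60
CN(III) from CN(II)=60: (23·60)/(10 + 0.13·60) = 6900/89 ≈ 77.528
S = 1000/(6900/89) − 10 = 200/69 in ≈ 2.899 in
Initial abstraction Ia = S/5 = (200/69)/5 = 40/69 ≈ 0.580 in
P − Ia = 5.430 − 0.580 = 33467/6900 ≈ 4.850 in (> 0, runoff occurs)
Runoff Q = (P−Ia)²/(P−Ia+S) = (4.850)²/(4.850+2.899) = 1120040089/368922300 ≈ 3.036 in

Q = 1120040089/368922300 in ≈ 3.036 in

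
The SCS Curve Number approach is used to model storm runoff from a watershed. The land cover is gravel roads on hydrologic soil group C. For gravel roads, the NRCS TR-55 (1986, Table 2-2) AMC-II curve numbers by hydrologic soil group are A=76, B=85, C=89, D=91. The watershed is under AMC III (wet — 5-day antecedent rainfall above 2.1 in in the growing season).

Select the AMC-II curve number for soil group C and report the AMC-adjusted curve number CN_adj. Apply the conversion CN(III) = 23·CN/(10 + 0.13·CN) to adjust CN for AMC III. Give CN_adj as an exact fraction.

CN_adj = 204700/2157 ≈ 94.900

NRCS table: gravel roads, soil group C → CN(II) = 89
CN(III) from CN(II)=89: (23·89)/(10 + 0.13·89) = 204700/2157 ≈ 94.900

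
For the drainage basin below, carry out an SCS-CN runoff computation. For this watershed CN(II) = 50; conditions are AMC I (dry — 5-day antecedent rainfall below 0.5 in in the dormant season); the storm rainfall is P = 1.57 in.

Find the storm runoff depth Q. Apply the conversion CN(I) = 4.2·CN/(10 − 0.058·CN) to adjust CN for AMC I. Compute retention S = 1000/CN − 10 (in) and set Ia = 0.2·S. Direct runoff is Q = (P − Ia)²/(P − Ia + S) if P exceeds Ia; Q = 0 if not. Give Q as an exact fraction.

Q = 0 in ≈ 0.000 in

CN(I) from CN(II)=50: (4.2·50)/(10 − 0.058·50) = 2100/71 ≈ 29.577
Max retention: S = 1000/(2100/71) − 10 = 500/21 in (≈ 23.810 in)
Ia = 0.2·(500/21) = 100/21 in ≈ 4.762 in
P = 1.570 ≤ Ia = 4.762 in: entire storm abstracted, Q = 0.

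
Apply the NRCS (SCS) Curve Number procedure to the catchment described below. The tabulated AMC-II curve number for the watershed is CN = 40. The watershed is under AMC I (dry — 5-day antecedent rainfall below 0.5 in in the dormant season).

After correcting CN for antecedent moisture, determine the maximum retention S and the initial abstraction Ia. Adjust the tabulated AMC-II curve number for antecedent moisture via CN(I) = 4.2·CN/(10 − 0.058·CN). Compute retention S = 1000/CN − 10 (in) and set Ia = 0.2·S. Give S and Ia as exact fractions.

S = 250/7 in ≈ 35.714 in; Ia = 50/7 in ≈ 7.143 in

Adjust CN=40 to AMC I: 4.2·40/(10 − 0.058·40) → 168 ÷ (192/25) = 175/8 ≈ 21.875
Max retention: S = 1000/(175/8) − 10 = 250/7 in (≈ 35.714 in)
Initial abstraction Ia = S/5 = (250/7)/5 = 50/7 ≈ 7.143 in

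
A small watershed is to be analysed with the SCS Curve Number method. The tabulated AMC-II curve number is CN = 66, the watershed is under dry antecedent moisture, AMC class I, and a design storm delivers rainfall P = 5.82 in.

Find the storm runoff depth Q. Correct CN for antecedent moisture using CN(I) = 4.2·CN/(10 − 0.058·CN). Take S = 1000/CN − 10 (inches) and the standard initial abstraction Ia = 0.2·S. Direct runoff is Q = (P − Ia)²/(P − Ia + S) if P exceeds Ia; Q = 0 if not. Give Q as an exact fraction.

CN(I) from CN(II)=66: (4.2·66)/(10 − 0.058·66) = 69300/1543 ≈ 44.913
S = 1000/(69300/1543) − 10 = 8500/693 in ≈ 12.266 in
Ia = 0.2S: 0.2·12.266 = 2.453 in (exactly 1700/693)
Excess rainfall: 5.820 − 2.453 = 3.367 in; P > Ia so Q > 0
Q = (116663/34650)²/((116663/34650) + 8500/693) = (13610255569/1200622500)/(541663/34650) = 13610255569/18768622950 in ≈ 0.725 in

Q = 13610255569/18768622950 in ≈ 0.725 in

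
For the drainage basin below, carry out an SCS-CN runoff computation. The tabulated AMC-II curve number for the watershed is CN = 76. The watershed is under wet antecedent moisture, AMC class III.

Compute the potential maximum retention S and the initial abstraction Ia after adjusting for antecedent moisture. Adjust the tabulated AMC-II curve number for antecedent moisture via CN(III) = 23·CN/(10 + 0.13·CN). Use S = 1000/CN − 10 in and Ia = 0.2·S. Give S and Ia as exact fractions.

CN(III) from CN(II)=76: (23·76)/(10 + 0.13·76) = 43700/497 ≈ 87.928
Max retention: S = 1000/(43700/497) − 10 = 600/437 in (≈ 1.373 in)
Ia = 0.2S: 0.2·1.373 = 0.275 in (exactly 120/437)

S = 600/437 in ≈ 1.373 in; Ia = 120/437 in ≈ 0.275 in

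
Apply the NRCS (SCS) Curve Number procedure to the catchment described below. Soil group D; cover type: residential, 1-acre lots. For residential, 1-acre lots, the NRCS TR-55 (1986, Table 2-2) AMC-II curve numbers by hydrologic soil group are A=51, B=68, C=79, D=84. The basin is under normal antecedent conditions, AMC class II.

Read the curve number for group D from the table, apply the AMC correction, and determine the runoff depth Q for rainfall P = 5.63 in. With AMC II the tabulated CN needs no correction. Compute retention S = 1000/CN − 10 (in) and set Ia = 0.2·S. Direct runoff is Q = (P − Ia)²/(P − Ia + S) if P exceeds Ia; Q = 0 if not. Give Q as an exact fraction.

NRCS table: residential, 1-acre lots, soil group D → CN(II) = 84
CN(II) = 84; AMC II needs no correction.
Retention S: 1000/CN − 10 with CN=84.000 → S = 40/21 ≈ 1.905 in
Initial abstraction Ia = S/5 = (40/21)/5 = 8/21 ≈ 0.381 in
P − Ia = 5.630 − 0.381 = 11023/2100 ≈ 5.249 in (> 0, runoff occurs)
Runoff Q = (P−Ia)²/(P−Ia+S) = (5.249)²/(5.249+1.905) = 121506529/31548300 ≈ 3.851 in

Q = 121506529/31548300 in ≈ 3.851 in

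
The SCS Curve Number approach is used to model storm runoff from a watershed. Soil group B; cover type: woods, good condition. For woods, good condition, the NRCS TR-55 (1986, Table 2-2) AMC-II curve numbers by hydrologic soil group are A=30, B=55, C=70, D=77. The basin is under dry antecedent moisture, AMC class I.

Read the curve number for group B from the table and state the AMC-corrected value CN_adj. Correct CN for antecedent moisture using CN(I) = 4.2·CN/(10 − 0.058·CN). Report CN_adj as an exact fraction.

CN_adj = 7700/227 ≈ 33.921

NRCS table: woods, good condition, soil group B → CN(II) = 55
CN(I) from CN(II)=55: (4.2·55)/(10 − 0.058·55) = 7700/227 ≈ 33.921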